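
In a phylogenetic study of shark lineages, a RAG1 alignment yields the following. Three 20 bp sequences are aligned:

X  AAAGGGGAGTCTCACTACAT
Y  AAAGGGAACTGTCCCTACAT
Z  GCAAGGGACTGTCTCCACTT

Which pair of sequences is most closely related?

X and Y

X–Y: 4/20 differ, p = 0.200, d = 0.233.
X–Z: 8/20 differ, p = 0.400, d = 0.572.
Y–Z: 7/20 differ, p = 0.350, d = 0.471.
The smallest distance is between X and Y.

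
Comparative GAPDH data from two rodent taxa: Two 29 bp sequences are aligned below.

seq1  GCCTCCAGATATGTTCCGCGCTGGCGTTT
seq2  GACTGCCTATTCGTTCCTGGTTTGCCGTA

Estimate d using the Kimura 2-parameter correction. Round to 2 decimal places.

Of 29 sites, 2 differences are transitions and 11 are transversions, so P = 2/29 ≈ 0.068966 and Q = 11/29 ≈ 0.37931.
Under the Kimura two-parameter model, d = −½ ln(1 − 2P − Q) − ¼ ln(1 − 2Q).
1 − 2P − Q = 0.482758, giving −½ ln(0.482758) = 0.364120.
1 − 2Q = 0.24138, giving −¼ ln(0.24138) = 0.355346.
d = 0.364120 + 0.355346 = 0.719466.

0.72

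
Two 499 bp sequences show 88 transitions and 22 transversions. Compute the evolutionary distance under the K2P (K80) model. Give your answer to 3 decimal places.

P = 88/499 ≈ 0.176353 and Q = 22/499 ≈ 0.044088.
Under the Kimura two-parameter model, d = −½ ln(1 − 2P − Q) − ¼ ln(1 − 2Q).
1 − 2P − Q = 0.603206, giving −½ ln(0.603206) = 0.252748.
1 − 2Q = 0.911824, giving −¼ ln(0.911824) = 0.023077.
d = 0.252748 + 0.023077 = 0.275825.

0.276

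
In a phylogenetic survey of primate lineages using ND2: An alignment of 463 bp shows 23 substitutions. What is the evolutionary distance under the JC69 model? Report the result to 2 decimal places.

p = 23/463 ≈ 0.049676.
d = −(3/4) ln(1 − 4p/3) = −0.75 ln(1 − 0.066235) = −0.75 ln(0.933765)
  = −0.75 × (-0.068530) = 0.051398 substitutions/site.

0.05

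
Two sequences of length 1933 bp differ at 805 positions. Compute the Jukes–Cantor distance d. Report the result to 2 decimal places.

0.61

p = 805/1933 ≈ 0.416451.
d = −(3/4) ln(1 − 4p/3) = −0.75 ln(1 − 0.555268) = −0.75 ln(0.444732)
  = −0.75 × (-0.810283) = 0.607712 substitutions/site.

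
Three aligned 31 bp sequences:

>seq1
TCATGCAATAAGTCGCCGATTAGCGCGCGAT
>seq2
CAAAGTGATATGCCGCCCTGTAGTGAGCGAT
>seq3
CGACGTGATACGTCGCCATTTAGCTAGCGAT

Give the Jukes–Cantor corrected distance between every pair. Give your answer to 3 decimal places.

seq1–seq2: 12/31 sites differ → p ≈ 0.387097, d = −0.75 ln(1 − 0.516129) = 0.544453 ≈ 0.544.
seq1–seq3: 10/31 sites differ → p ≈ 0.322581, d = −0.75 ln(1 − 0.430108) = 0.421731 ≈ 0.422.
seq2–seq3: 8/31 sites differ → p ≈ 0.258065, d = −0.75 ln(1 − 0.344087) = 0.316295 ≈ 0.316.

d(seq1,seq2) = 0.544, d(seq1,seq3) = 0.422, d(seq2,seq3) = 0.316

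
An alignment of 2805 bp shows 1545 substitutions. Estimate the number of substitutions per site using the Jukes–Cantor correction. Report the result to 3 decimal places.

p = 1545/2805 ≈ 0.550802.
d = −(3/4) ln(1 − 4p/3) = −0.75 ln(1 − 0.734403) = −0.75 ln(0.265597)
  = −0.75 × (-1.325775) = 0.994331 substitutions/site.

0.994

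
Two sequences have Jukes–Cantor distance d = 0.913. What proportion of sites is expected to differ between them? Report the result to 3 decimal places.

p = (3/4)(1 − e^(−4d/3)) = 0.75 × (1 − e^(-1.217333)) = 0.75 × (1 − 0.296019) = 0.527986.

0.528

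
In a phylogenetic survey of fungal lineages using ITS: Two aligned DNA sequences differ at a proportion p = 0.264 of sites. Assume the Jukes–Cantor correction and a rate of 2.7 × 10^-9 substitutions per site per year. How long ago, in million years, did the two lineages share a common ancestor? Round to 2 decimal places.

d = −(3/4) ln(1 − 4p/3) = −0.75 ln(1 − 0.352) = −0.75 ln(0.648)
  = −0.75 × (-0.433865) = 0.325399 substitutions/site.
Under a molecular clock d = 2μt, so t = d/(2μ) = 0.325399 / (2 × 2.7 × 10^-9) = 60.26 million years.

60.26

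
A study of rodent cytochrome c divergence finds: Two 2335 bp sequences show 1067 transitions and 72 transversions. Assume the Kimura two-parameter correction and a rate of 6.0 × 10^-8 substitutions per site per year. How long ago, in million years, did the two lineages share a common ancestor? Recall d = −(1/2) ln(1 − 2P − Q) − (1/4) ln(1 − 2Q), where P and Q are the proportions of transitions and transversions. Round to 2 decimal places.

12.20

P = 1067/2335 ≈ 0.456959 and Q = 72/2335 ≈ 0.030835.
Under the Kimura two-parameter model, d = −½ ln(1 − 2P − Q) − ¼ ln(1 − 2Q).
1 − 2P − Q = 0.055247, giving −½ ln(0.055247) = 1.447971.
1 − 2Q = 0.93833, giving −¼ ln(0.93833) = 0.015913.
d = 1.447971 + 0.015913 = 1.463884.
Under a molecular clock d = 2μt, so t = d/(2μ) = 1.463884 / (2 × 6.0 × 10^-8) = 12.20 million years.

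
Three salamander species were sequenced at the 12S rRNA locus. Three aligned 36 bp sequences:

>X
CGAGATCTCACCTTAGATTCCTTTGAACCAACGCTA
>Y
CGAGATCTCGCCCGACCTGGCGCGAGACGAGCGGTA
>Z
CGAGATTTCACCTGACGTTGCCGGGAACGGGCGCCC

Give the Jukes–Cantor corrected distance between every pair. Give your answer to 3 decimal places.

X–Y: 15/36 sites differ → p ≈ 0.416667, d = −0.75 ln(1 − 0.555556) = 0.608198 ≈ 0.608.
X–Z: 13/36 sites differ → p ≈ 0.361111, d = −0.75 ln(1 − 0.481481) = 0.492584 ≈ 0.493.
Y–Z: 13/36 sites differ → p ≈ 0.361111, d = −0.75 ln(1 − 0.481481) = 0.492584 ≈ 0.493.

d(X,Y) = 0.608, d(X,Z) = 0.493, d(Y,Z) = 0.493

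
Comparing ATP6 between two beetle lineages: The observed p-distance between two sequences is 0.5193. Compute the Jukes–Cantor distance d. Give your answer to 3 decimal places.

d = −(3/4) ln(1 − 4p/3) = −0.75 ln(1 − 0.6924) = −0.75 ln(0.3076)
  = −0.75 × (-1.178955) = 0.884216 substitutions/site.

0.884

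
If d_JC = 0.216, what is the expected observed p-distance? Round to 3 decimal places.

0.188

p = (3/4)(1 − e^(−4d/3)) = 0.75 × (1 − e^(-0.288)) = 0.75 × (1 − 0.749762) = 0.187679.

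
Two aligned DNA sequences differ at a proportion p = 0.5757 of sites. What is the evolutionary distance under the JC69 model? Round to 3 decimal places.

1.094

d = −(3/4) ln(1 − 4p/3) = −0.75 ln(1 − 0.7676) = −0.75 ln(0.2324)
  = −0.75 × (-1.459295) = 1.094471 substitutions/site.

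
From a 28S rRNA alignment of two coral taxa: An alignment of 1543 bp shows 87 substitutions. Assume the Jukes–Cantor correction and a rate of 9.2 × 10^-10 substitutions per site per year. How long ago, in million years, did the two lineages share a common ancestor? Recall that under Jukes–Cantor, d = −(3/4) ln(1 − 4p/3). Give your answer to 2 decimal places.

p = 87/1543 ≈ 0.056384.
d = −(3/4) ln(1 − 4p/3) = −0.75 ln(1 − 0.075179) = −0.75 ln(0.924821)
  = −0.75 × (-0.078155) = 0.058616 substitutions/site.
Under a molecular clock d = 2μt, so t = d/(2μ) = 0.058616 / (2 × 9.2 × 10^-10) = 31.86 million years.

31.86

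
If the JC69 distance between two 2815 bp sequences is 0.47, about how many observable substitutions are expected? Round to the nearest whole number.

Invert JC69: p = (3/4)(1 − e^(−4d/3)) = 0.75 × (1 − e^(-0.626667)) = 0.75 × (1 − 0.534370) = 0.349223.
Expected differing sites = pL ≈ 0.349223 × 2815 = 983.062745 ≈ 983.

983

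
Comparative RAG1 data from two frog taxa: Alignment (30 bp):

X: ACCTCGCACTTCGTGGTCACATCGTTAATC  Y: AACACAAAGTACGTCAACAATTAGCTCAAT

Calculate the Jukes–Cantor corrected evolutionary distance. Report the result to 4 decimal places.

The sequences differ at 16 of 30 sites, so p = 16/30 ≈ 0.533333.
d = −(3/4) ln(1 − 4p/3) = −0.75 ln(1 − 0.711111) = −0.75 ln(0.288889)
  = −0.75 × (-1.241713) = 0.931285 substitutions/site.

0.9313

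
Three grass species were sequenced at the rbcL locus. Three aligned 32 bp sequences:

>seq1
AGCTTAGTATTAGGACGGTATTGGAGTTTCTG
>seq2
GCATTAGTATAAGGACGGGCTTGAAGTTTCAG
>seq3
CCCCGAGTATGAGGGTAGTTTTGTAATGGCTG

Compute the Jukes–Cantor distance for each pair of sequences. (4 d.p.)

d(seq1,seq2) = 0.3041, d(seq1,seq3) = 0.5851, d(seq2,seq3) = 0.7356

seq1–seq2: 8/32 sites differ → p = 0.25, d = −0.75 ln(1 − 0.333333) = 0.304098 ≈ 0.3041.
seq1–seq3: 13/32 sites differ → p = 0.40625, d = −0.75 ln(1 − 0.541667) = 0.585119 ≈ 0.5851.
seq2–seq3: 15/32 sites differ → p = 0.46875, d = −0.75 ln(1 − 0.625) = 0.735622 ≈ 0.7356.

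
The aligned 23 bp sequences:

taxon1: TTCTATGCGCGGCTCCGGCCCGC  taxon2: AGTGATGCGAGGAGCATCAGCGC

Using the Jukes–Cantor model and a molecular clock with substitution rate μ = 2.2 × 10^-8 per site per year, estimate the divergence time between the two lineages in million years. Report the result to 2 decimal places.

20.28

The sequences differ at 12 of 23 sites, so p = 12/23 ≈ 0.521739.
d = −(3/4) ln(1 − 4p/3) = −0.75 ln(1 − 0.695652) = −0.75 ln(0.304348)
  = −0.75 × (-1.189583) = 0.892187 substitutions/site.
Under a molecular clock d = 2μt, so t = d/(2μ) = 0.892187 / (2 × 2.2 × 10^-8) = 20.28 million years.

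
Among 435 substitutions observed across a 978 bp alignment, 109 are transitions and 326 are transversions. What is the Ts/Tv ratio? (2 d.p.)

R = 109/326 = 0.334355… ≈ 0.33 (to 2 d.p.).

0.33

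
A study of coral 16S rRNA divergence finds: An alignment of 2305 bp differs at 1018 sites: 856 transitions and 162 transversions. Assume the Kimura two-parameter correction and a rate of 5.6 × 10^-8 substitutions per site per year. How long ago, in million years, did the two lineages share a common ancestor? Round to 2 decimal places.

P = 856/2305 ≈ 0.371367 and Q = 162/2305 ≈ 0.070282.
Under the Kimura two-parameter model, d = −½ ln(1 − 2P − Q) − ¼ ln(1 − 2Q).
1 − 2P − Q = 0.186984, giving −½ ln(0.186984) = 0.838366.
1 − 2Q = 0.859436, giving −¼ ln(0.859436) = 0.037870.
d = 0.838366 + 0.037870 = 0.876236.
Under a molecular clock d = 2μt, so t = d/(2μ) = 0.876236 / (2 × 5.6 × 10^-8) = 7.82 million years.

7.82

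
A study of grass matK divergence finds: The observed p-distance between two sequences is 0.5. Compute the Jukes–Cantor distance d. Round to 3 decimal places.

0.824

d = −(3/4) ln(1 − 4p/3) = −0.75 ln(1 − 0.666667) = −0.75 ln(0.333333)
  = −0.75 × (-1.098613) = 0.823960 substitutions/site.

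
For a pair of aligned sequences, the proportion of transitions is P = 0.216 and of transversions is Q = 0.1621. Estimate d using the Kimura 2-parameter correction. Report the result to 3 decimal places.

Under the Kimura two-parameter model, d = −½ ln(1 − 2P − Q) − ¼ ln(1 − 2Q).
1 − 2P − Q = 0.4059, giving −½ ln(0.4059) = 0.450824.
1 − 2Q = 0.6758, giving −¼ ln(0.6758) = 0.097965.
d = 0.450824 + 0.097965 = 0.548789.

0.549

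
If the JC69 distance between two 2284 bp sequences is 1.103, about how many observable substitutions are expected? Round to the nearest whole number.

1319

Invert JC69: p = (3/4)(1 − e^(−4d/3)) = 0.75 × (1 − e^(-1.470667)) = 0.75 × (1 − 0.229772) = 0.577671.
Expected differing sites = pL ≈ 0.577671 × 2284 = 1319.400564 ≈ 1319.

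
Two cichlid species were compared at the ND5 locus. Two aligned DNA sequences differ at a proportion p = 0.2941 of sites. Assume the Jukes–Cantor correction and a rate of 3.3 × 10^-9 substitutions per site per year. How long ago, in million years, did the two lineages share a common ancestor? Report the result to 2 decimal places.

d = −(3/4) ln(1 − 4p/3) = −0.75 ln(1 − 0.392133) = −0.75 ln(0.607867)
  = −0.75 × (-0.497799) = 0.373349 substitutions/site.
Under a molecular clock d = 2μt, so t = d/(2μ) = 0.373349 / (2 × 3.3 × 10^-9) = 56.57 million years.

56.57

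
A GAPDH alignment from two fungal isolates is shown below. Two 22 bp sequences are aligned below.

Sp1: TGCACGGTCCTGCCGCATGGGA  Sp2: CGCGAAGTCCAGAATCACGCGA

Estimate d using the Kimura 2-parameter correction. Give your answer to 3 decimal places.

0.703

Of 22 sites, 4 differences are transitions and 6 are transversions, so P = 4/22 ≈ 0.181818 and Q = 6/22 ≈ 0.272727.
Under the Kimura two-parameter model, d = −½ ln(1 − 2P − Q) − ¼ ln(1 − 2Q).
1 − 2P − Q = 0.363637, giving −½ ln(0.363637) = 0.505800.
1 − 2Q = 0.454546, giving −¼ ln(0.454546) = 0.197114.
d = 0.505800 + 0.197114 = 0.702914.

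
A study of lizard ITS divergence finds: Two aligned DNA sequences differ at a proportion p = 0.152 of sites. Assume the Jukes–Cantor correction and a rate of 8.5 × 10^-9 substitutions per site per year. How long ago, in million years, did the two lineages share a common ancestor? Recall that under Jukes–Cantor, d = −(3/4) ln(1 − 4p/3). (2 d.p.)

d = −(3/4) ln(1 − 4p/3) = −0.75 ln(1 − 0.202667) = −0.75 ln(0.797333)
  = −0.75 × (-0.226483) = 0.169862 substitutions/site.
Under a molecular clock d = 2μt, so t = d/(2μ) = 0.169862 / (2 × 8.5 × 10^-9) = 9.99 million years.

9.99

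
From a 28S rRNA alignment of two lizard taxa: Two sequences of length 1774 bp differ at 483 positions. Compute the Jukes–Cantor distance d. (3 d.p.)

p = 483/1774 ≈ 0.272266.
d = −(3/4) ln(1 − 4p/3) = −0.75 ln(1 − 0.363021) = −0.75 ln(0.636979)
  = −0.75 × (-0.451019) = 0.338264 substitutions/site.

0.338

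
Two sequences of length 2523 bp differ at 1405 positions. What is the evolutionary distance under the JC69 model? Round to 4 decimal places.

1.0176

p = 1405/2523 ≈ 0.556877.
d = −(3/4) ln(1 − 4p/3) = −0.75 ln(1 − 0.742503) = −0.75 ln(0.257497)
  = −0.75 × (-1.356747) = 1.017560 substitutions/site.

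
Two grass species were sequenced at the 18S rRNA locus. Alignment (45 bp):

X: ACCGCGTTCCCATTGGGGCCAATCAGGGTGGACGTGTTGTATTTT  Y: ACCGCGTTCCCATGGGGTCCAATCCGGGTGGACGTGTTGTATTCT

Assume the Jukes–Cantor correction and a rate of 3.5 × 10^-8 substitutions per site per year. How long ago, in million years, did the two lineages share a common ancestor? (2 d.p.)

1.35

The sequences differ at 4 of 45 sites (14, 18, 25, 44), so p = 4/45 ≈ 0.088889.
d = −(3/4) ln(1 − 4p/3) = −0.75 ln(1 − 0.118519) = −0.75 ln(0.881481)
  = −0.75 × (-0.126152) = 0.094614 substitutions/site.
Under a molecular clock d = 2μt, so t = d/(2μ) = 0.094614 / (2 × 3.5 × 10^-8) = 1.35 million years.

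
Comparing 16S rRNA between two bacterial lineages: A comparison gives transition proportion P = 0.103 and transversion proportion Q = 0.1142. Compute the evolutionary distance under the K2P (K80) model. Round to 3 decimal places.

0.258

Under the Kimura two-parameter model, d = −½ ln(1 − 2P − Q) − ¼ ln(1 − 2Q).
1 − 2P − Q = 0.6798, giving −½ ln(0.6798) = 0.192978.
1 − 2Q = 0.7716, giving −¼ ln(0.7716) = 0.064822.
d = 0.192978 + 0.064822 = 0.257800.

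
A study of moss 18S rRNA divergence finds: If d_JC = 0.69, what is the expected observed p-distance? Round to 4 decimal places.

0.4511

p = (3/4)(1 − e^(−4d/3)) = 0.75 × (1 − e^(-0.92)) = 0.75 × (1 − 0.398519) = 0.451111.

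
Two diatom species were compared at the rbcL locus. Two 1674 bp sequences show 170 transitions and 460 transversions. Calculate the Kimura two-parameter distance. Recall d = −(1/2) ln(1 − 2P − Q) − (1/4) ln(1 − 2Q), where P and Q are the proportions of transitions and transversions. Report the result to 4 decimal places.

0.5243

P = 170/1674 ≈ 0.101553 and Q = 460/1674 ≈ 0.274791.
Under the Kimura two-parameter model, d = −½ ln(1 − 2P − Q) − ¼ ln(1 − 2Q).
1 − 2P − Q = 0.522103, giving −½ ln(0.522103) = 0.324945.
1 − 2Q = 0.450418, giving −¼ ln(0.450418) = 0.199395.
d = 0.324945 + 0.199395 = 0.524340.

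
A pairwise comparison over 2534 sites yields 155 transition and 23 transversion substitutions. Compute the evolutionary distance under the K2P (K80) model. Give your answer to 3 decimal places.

0.075

P = 155/2534 ≈ 0.061168 and Q = 23/2534 ≈ 0.009077.
Under the Kimura two-parameter model, d = −½ ln(1 − 2P − Q) − ¼ ln(1 − 2Q).
1 − 2P − Q = 0.868587, giving −½ ln(0.868587) = 0.070444.
1 − 2Q = 0.981846, giving −¼ ln(0.981846) = 0.004580.
d = 0.070444 + 0.004580 = 0.075024.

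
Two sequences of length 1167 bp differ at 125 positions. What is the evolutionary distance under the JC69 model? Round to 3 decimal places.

0.116

p = 125/1167 ≈ 0.107112.
d = −(3/4) ln(1 − 4p/3) = −0.75 ln(1 − 0.142816) = −0.75 ln(0.857184)
  = −0.75 × (-0.154103) = 0.115577 substitutions/site.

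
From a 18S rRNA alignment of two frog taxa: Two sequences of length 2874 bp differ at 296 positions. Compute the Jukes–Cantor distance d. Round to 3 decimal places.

0.111

p = 296/2874 ≈ 0.102992.
d = −(3/4) ln(1 − 4p/3) = −0.75 ln(1 − 0.137323) = −0.75 ln(0.862677)
  = −0.75 × (-0.147715) = 0.110786 substitutions/site.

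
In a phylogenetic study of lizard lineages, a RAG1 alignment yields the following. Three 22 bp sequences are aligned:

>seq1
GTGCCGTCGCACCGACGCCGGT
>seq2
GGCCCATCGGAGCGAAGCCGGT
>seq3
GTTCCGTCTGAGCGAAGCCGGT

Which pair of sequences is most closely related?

seq1–seq2: 6/22 differ, p = 0.273, d = 0.339.
seq1–seq3: 5/22 differ, p = 0.227, d = 0.271.
seq2–seq3: 4/22 differ, p = 0.182, d = 0.208.
The smallest distance is between seq2 and seq3.

seq2 and seq3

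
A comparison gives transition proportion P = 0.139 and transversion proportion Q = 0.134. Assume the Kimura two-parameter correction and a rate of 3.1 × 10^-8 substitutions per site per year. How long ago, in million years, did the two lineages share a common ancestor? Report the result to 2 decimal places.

5.54

Under the Kimura two-parameter model, d = −½ ln(1 − 2P − Q) − ¼ ln(1 − 2Q).
1 − 2P − Q = 0.588, giving −½ ln(0.588) = 0.265514.
1 − 2Q = 0.732, giving −¼ ln(0.732) = 0.077994.
d = 0.265514 + 0.077994 = 0.343508.
Under a molecular clock d = 2μt, so t = d/(2μ) = 0.343508 / (2 × 3.1 × 10^-8) = 5.54 million years.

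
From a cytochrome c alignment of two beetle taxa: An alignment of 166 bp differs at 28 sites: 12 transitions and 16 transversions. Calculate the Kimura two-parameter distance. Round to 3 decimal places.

P = 12/166 ≈ 0.072289 and Q = 16/166 ≈ 0.096386.
Under the Kimura two-parameter model, d = −½ ln(1 − 2P − Q) − ¼ ln(1 − 2Q).
1 − 2P − Q = 0.759036, giving −½ ln(0.759036) = 0.137853.
1 − 2Q = 0.807228, giving −¼ ln(0.807228) = 0.053537.
d = 0.137853 + 0.053537 = 0.191390.

0.191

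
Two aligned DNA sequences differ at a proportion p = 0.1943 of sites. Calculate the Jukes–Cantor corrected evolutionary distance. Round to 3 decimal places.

0.225

d = −(3/4) ln(1 − 4p/3) = −0.75 ln(1 − 0.259067) = −0.75 ln(0.740933)
  = −0.75 × (-0.299845) = 0.224884 substitutions/site.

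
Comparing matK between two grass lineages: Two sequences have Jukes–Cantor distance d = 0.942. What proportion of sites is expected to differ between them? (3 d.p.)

0.536

p = (3/4)(1 − e^(−4d/3)) = 0.75 × (1 − e^(-1.256)) = 0.75 × (1 − 0.284791) = 0.536407.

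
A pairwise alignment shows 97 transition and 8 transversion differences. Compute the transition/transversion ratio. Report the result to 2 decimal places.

R = 97/8 = 12.125 ≈ 12.13 (to 2 d.p.).

12.13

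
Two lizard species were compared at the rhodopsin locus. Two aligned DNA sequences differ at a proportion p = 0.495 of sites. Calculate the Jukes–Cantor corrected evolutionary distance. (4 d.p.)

0.8091

d = −(3/4) ln(1 − 4p/3) = −0.75 ln(1 − 0.66) = −0.75 ln(0.34)
  = −0.75 × (-1.078810) = 0.809108 substitutions/site.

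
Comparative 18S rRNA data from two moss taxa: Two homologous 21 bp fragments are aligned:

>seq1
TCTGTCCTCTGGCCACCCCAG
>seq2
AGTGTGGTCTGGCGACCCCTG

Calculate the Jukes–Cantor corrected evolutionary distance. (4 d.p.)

The sequences differ at 6 of 21 sites (1, 2, 6, 7, 14, 20), so p = 6/21 ≈ 0.285714.
d = −(3/4) ln(1 − 4p/3) = −0.75 ln(1 − 0.380952) = −0.75 ln(0.619048)
  = −0.75 × (-0.479572) = 0.359679 substitutions/site.

0.3597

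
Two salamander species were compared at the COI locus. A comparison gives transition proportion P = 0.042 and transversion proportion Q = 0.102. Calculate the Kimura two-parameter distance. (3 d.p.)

0.160

Under the Kimura two-parameter model, d = −½ ln(1 − 2P − Q) − ¼ ln(1 − 2Q).
1 − 2P − Q = 0.814, giving −½ ln(0.814) = 0.102897.
1 − 2Q = 0.796, giving −¼ ln(0.796) = 0.057039.
d = 0.102897 + 0.057039 = 0.159936.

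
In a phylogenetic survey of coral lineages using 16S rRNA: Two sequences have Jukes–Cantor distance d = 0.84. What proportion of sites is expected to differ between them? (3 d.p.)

0.505

p = (3/4)(1 − e^(−4d/3)) = 0.75 × (1 − e^(-1.12)) = 0.75 × (1 − 0.326280) = 0.505290.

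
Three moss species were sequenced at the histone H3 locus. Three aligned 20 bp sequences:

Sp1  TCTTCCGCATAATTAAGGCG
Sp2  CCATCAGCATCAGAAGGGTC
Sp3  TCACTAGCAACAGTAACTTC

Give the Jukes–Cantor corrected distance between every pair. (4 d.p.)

d(Sp1,Sp2) = 0.6872, d(Sp1,Sp3) = 0.9913, d(Sp2,Sp3) = 0.5716

Sp1–Sp2: 9/20 sites differ → p = 0.45, d = −0.75 ln(1 − 0.6) = 0.687218 ≈ 0.6872.
Sp1–Sp3: 11/20 sites differ → p = 0.55, d = −0.75 ln(1 − 0.733333) = 0.991316 ≈ 0.9913.
Sp2–Sp3: 8/20 sites differ → p = 0.4, d = −0.75 ln(1 − 0.533333) = 0.571605 ≈ 0.5716.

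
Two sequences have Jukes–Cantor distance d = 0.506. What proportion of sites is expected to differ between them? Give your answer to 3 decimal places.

p = (3/4)(1 − e^(−4d/3)) = 0.75 × (1 − e^(-0.674667)) = 0.75 × (1 − 0.509326) = 0.368006.

0.368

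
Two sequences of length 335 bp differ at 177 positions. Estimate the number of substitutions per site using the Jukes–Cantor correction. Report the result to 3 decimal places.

0.914

p = 177/335 ≈ 0.528358.
d = −(3/4) ln(1 − 4p/3) = −0.75 ln(1 − 0.704477) = −0.75 ln(0.295523)
  = −0.75 × (-1.219009) = 0.914257 substitutions/site.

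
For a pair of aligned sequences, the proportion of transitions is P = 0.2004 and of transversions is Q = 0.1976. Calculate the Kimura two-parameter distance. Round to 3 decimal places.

Under the Kimura two-parameter model, d = −½ ln(1 − 2P − Q) − ¼ ln(1 − 2Q).
1 − 2P − Q = 0.4016, giving −½ ln(0.4016) = 0.456149.
1 − 2Q = 0.6048, giving −¼ ln(0.6048) = 0.125714.
d = 0.456149 + 0.125714 = 0.581863.

0.582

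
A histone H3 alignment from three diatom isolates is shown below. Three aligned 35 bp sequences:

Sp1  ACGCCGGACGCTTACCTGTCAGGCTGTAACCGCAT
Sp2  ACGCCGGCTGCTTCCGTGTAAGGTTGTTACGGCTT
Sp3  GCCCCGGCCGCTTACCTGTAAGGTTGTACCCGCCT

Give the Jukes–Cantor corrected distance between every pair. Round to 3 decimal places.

d(Sp1,Sp2) = 0.315, d(Sp1,Sp3) = 0.233, d(Sp2,Sp3) = 0.315

Sp1–Sp2: 9/35 sites differ → p ≈ 0.257143, d = −0.75 ln(1 − 0.342857) = 0.314890 ≈ 0.315.
Sp1–Sp3: 7/35 sites differ → p = 0.2, d = −0.75 ln(1 − 0.266667) = 0.232617 ≈ 0.233.
Sp2–Sp3: 9/35 sites differ → p ≈ 0.257143, d = −0.75 ln(1 − 0.342857) = 0.314890 ≈ 0.315.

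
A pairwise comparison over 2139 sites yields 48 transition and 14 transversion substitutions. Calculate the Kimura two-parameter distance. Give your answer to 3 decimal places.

0.030

P = 48/2139 ≈ 0.02244 and Q = 14/2139 ≈ 0.006545.
Under the Kimura two-parameter model, d = −½ ln(1 − 2P − Q) − ¼ ln(1 − 2Q).
1 − 2P − Q = 0.948575, giving −½ ln(0.948575) = 0.026397.
1 − 2Q = 0.98691, giving −¼ ln(0.98691) = 0.003294.
d = 0.026397 + 0.003294 = 0.029691.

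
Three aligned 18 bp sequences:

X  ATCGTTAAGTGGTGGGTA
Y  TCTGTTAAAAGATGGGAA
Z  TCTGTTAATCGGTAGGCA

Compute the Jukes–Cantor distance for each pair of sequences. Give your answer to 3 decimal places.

X–Y: 7/18 sites differ → p ≈ 0.388889, d = −0.75 ln(1 − 0.518519) = 0.548166 ≈ 0.548.
X–Z: 7/18 sites differ → p ≈ 0.388889, d = −0.75 ln(1 − 0.518519) = 0.548166 ≈ 0.548.
Y–Z: 5/18 sites differ → p ≈ 0.277778, d = −0.75 ln(1 − 0.370371) = 0.346968 ≈ 0.347.

d(X,Y) = 0.548, d(X,Z) = 0.548, d(Y,Z) = 0.347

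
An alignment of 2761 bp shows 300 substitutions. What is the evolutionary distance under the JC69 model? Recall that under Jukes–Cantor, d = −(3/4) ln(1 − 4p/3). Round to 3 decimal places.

0.117

p = 300/2761 ≈ 0.108656.
d = −(3/4) ln(1 − 4p/3) = −0.75 ln(1 − 0.144875) = −0.75 ln(0.855125)
  = −0.75 × (-0.156508) = 0.117381 substitutions/site.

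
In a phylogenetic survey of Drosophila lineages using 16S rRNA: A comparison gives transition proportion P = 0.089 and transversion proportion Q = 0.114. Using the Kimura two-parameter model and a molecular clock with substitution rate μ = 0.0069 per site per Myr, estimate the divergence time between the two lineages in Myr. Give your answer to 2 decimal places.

17.20

Under the Kimura two-parameter model, d = −½ ln(1 − 2P − Q) − ¼ ln(1 − 2Q).
1 − 2P − Q = 0.708, giving −½ ln(0.708) = 0.172656.
1 − 2Q = 0.772, giving −¼ ln(0.772) = 0.064693.
d = 0.172656 + 0.064693 = 0.237349.
Under a molecular clock d = 2μt, so t = d/(2μ) = 0.237349 / (2 × 0.0069) = 17.20 Myr.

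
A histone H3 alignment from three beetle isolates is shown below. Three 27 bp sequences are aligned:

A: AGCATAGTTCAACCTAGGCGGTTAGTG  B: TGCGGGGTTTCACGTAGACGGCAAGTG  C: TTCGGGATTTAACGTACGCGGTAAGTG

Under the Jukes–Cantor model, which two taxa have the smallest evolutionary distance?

A–B: 10/27 differ, p = 0.370, d = 0.511.
A–C: 10/27 differ, p = 0.370, d = 0.511.
B–C: 6/27 differ, p = 0.222, d = 0.264.
The smallest distance is between B and C.

B and C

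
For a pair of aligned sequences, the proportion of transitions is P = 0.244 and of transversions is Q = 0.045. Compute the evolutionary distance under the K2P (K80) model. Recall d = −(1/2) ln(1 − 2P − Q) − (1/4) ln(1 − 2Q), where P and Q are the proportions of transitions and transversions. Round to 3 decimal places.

Under the Kimura two-parameter model, d = −½ ln(1 − 2P − Q) − ¼ ln(1 − 2Q).
1 − 2P − Q = 0.467, giving −½ ln(0.467) = 0.380713.
1 − 2Q = 0.91, giving −¼ ln(0.91) = 0.023578.
d = 0.380713 + 0.023578 = 0.404291.

0.404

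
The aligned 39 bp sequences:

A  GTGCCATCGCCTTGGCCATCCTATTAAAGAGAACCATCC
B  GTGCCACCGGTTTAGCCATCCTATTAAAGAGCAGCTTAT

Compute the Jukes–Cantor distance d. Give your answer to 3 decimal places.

0.276

The sequences differ at 9 of 39 sites (7, 10, 11, 14, 32, 34, 36, 38, 39), so p = 9/39 ≈ 0.230769.
d = −(3/4) ln(1 − 4p/3) = −0.75 ln(1 − 0.307692) = −0.75 ln(0.692308)
  = −0.75 × (-0.367724) = 0.275793 substitutions/site.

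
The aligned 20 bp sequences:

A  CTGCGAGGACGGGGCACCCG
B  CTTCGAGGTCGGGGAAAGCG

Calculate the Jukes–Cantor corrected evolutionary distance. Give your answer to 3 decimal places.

The sequences differ at 5 of 20 sites (3, 9, 15, 17, 18), so p = 5/20 = 0.25.
d = −(3/4) ln(1 − 4p/3) = −0.75 ln(1 − 0.333333) = −0.75 ln(0.666667)
  = −0.75 × (-0.405465) = 0.304099 substitutions/site.

0.304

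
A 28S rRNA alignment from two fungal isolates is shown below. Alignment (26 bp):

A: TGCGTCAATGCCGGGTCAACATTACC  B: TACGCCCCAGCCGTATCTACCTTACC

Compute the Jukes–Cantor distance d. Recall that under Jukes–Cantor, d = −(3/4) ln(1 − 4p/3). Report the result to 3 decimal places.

The sequences differ at 9 of 26 sites (2, 5, 7, 8, 9, 14, 15, 18, 21), so p = 9/26 ≈ 0.346154.
d = −(3/4) ln(1 − 4p/3) = −0.75 ln(1 − 0.461539) = −0.75 ln(0.538461)
  = −0.75 × (-0.619040) = 0.464280 substitutions/site.

0.464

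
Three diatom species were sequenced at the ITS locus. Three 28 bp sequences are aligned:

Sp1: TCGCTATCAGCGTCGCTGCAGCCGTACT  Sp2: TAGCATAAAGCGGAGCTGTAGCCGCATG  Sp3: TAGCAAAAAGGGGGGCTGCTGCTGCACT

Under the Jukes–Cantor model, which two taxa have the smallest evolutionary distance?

Sp2 and Sp3

Sp1–Sp2: 11/28 differ, p = 0.393, d = 0.556.
Sp1–Sp3: 10/28 differ, p = 0.357, d = 0.485.
Sp2–Sp3: 8/28 differ, p = 0.286, d = 0.360.
The smallest distance is between Sp2 and Sp3.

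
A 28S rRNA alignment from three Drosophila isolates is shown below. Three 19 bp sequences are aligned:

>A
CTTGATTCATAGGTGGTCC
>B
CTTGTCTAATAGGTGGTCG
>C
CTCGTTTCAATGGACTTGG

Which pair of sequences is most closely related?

A–B: 4/19 differ, p = 0.211, d = 0.247.
A–C: 9/19 differ, p = 0.474, d = 0.749.
B–C: 9/19 differ, p = 0.474, d = 0.749.
The smallest distance is between A and B.

A and B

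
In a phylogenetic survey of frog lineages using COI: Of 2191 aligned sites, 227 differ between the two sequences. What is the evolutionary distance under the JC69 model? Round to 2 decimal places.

p = 227/2191 ≈ 0.103606.
d = −(3/4) ln(1 − 4p/3) = −0.75 ln(1 − 0.138141) = −0.75 ln(0.861859)
  = −0.75 × (-0.148664) = 0.111498 substitutions/site.

0.11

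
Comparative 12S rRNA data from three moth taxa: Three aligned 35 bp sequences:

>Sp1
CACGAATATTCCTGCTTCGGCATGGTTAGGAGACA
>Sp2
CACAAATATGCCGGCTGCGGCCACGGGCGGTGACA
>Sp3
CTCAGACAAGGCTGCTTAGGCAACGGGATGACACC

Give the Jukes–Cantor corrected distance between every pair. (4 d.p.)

Sp1–Sp2: 11/35 sites differ → p ≈ 0.314286, d = −0.75 ln(1 − 0.419048) = 0.407315 ≈ 0.4073.
Sp1–Sp3: 15/35 sites differ → p ≈ 0.428571, d = −0.75 ln(1 − 0.571428) = 0.635472 ≈ 0.6355.
Sp2–Sp3: 14/35 sites differ → p = 0.4, d = −0.75 ln(1 − 0.533333) = 0.571605 ≈ 0.5716.

d(Sp1,Sp2) = 0.4073, d(Sp1,Sp3) = 0.6355, d(Sp2,Sp3) = 0.5716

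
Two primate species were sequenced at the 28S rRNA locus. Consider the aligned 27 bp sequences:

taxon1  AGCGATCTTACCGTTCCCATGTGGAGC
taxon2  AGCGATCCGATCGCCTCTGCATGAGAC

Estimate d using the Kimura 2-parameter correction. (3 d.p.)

1.321

Of 27 sites, 12 differences are transitions and 1 are transversions, so P = 12/27 ≈ 0.444444 and Q = 1/27 ≈ 0.037037.
Under the Kimura two-parameter model, d = −½ ln(1 − 2P − Q) − ¼ ln(1 − 2Q).
1 − 2P − Q = 0.074075, giving −½ ln(0.074075) = 1.301339.
1 − 2Q = 0.925926, giving −¼ ln(0.925926) = 0.019240.
d = 1.301339 + 0.019240 = 1.320579.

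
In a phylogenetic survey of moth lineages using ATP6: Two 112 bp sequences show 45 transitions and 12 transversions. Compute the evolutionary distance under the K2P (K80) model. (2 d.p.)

P = 45/112 ≈ 0.401786 and Q = 12/112 ≈ 0.107143.
Under the Kimura two-parameter model, d = −½ ln(1 − 2P − Q) − ¼ ln(1 − 2Q).
1 − 2P − Q = 0.089285, giving −½ ln(0.089285) = 1.207961.
1 − 2Q = 0.785714, giving −¼ ln(0.785714) = 0.060291.
d = 1.207961 + 0.060291 = 1.268252.

1.27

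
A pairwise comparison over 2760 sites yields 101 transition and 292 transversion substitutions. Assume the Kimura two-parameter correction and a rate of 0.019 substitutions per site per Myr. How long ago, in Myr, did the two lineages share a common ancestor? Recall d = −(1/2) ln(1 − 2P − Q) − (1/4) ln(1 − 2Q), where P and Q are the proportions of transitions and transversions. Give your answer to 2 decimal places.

4.16

P = 101/2760 ≈ 0.036594 and Q = 292/2760 ≈ 0.105797.
Under the Kimura two-parameter model, d = −½ ln(1 − 2P − Q) − ¼ ln(1 − 2Q).
1 − 2P − Q = 0.821015, giving −½ ln(0.821015) = 0.098607.
1 − 2Q = 0.788406, giving −¼ ln(0.788406) = 0.059436.
d = 0.098607 + 0.059436 = 0.158043.
Under a molecular clock d = 2μt, so t = d/(2μ) = 0.158043 / (2 × 0.019) = 4.16 Myr.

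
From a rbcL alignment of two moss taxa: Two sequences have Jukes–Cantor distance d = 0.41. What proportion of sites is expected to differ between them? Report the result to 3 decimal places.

0.316

p = (3/4)(1 − e^(−4d/3)) = 0.75 × (1 − e^(-0.546667)) = 0.75 × (1 − 0.578876) = 0.315843.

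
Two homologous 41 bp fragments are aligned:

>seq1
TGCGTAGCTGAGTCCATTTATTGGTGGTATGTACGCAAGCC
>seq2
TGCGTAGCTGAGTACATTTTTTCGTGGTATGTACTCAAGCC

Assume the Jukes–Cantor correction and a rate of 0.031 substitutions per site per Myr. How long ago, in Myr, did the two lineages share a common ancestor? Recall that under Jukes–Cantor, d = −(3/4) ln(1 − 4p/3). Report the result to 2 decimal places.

The sequences differ at 4 of 41 sites (14, 20, 23, 35), so p = 4/41 ≈ 0.097561.
d = −(3/4) ln(1 − 4p/3) = −0.75 ln(1 − 0.130081) = −0.75 ln(0.869919)
  = −0.75 × (-0.139355) = 0.104516 substitutions/site.
Under a molecular clock d = 2μt, so t = d/(2μ) = 0.104516 / (2 × 0.031) = 1.69 Myr.

1.69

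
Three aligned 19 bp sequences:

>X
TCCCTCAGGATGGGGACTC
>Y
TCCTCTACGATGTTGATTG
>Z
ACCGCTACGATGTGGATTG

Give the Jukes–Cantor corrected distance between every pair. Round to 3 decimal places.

d(X,Y) = 0.618, d(X,Z) = 0.618, d(Y,Z) = 0.177

X–Y: 8/19 sites differ → p ≈ 0.421053, d = −0.75 ln(1 − 0.561404) = 0.618132 ≈ 0.618.
X–Z: 8/19 sites differ → p ≈ 0.421053, d = −0.75 ln(1 − 0.561404) = 0.618132 ≈ 0.618.
Y–Z: 3/19 sites differ → p ≈ 0.157895, d = −0.75 ln(1 − 0.210527) = 0.177292 ≈ 0.177.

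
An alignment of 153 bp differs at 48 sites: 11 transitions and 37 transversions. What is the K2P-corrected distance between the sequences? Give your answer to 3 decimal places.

0.409

P = 11/153 ≈ 0.071895 and Q = 37/153 ≈ 0.24183.
Under the Kimura two-parameter model, d = −½ ln(1 − 2P − Q) − ¼ ln(1 − 2Q).
1 − 2P − Q = 0.61438, giving −½ ln(0.61438) = 0.243571.
1 − 2Q = 0.51634, giving −¼ ln(0.51634) = 0.165247.
d = 0.243571 + 0.165247 = 0.408818.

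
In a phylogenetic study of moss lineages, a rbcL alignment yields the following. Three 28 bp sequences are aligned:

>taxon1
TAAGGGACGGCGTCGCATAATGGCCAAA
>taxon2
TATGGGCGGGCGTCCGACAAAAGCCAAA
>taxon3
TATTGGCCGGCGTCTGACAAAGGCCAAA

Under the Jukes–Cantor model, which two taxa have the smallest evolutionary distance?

taxon2 and taxon3

taxon1–taxon2: 8/28 differ, p = 0.286, d = 0.360.
taxon1–taxon3: 7/28 differ, p = 0.250, d = 0.304.
taxon2–taxon3: 4/28 differ, p = 0.143, d = 0.158.
The smallest distance is between taxon2 and taxon3.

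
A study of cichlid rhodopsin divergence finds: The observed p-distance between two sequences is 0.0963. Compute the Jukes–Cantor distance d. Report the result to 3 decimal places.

d = −(3/4) ln(1 − 4p/3) = −0.75 ln(1 − 0.1284) = −0.75 ln(0.8716)
  = −0.75 × (-0.137425) = 0.103069 substitutions/site.

0.103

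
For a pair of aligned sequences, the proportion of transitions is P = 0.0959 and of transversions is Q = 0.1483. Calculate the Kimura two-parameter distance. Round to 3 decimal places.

0.296

Under the Kimura two-parameter model, d = −½ ln(1 − 2P − Q) − ¼ ln(1 − 2Q).
1 − 2P − Q = 0.6599, giving −½ ln(0.6599) = 0.207833.
1 − 2Q = 0.7034, giving −¼ ln(0.7034) = 0.087957.
d = 0.207833 + 0.087957 = 0.295790.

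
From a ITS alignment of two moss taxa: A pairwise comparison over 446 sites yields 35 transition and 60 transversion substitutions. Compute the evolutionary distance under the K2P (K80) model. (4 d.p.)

0.2506

P = 35/446 ≈ 0.078475 and Q = 60/446 ≈ 0.134529.
Under the Kimura two-parameter model, d = −½ ln(1 − 2P − Q) − ¼ ln(1 − 2Q).
1 − 2P − Q = 0.708521, giving −½ ln(0.708521) = 0.172288.
1 − 2Q = 0.730942, giving −¼ ln(0.730942) = 0.078355.
d = 0.172288 + 0.078355 = 0.250643.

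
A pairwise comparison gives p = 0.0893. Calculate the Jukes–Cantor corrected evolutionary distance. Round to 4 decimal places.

d = −(3/4) ln(1 − 4p/3) = −0.75 ln(1 − 0.119067) = −0.75 ln(0.880933)
  = −0.75 × (-0.126774) = 0.095081 substitutions/site.

0.0951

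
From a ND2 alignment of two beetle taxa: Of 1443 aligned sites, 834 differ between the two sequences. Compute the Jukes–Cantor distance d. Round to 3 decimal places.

1.104

p = 834/1443 ≈ 0.577963.
d = −(3/4) ln(1 − 4p/3) = −0.75 ln(1 − 0.770617) = −0.75 ln(0.229383)
  = −0.75 × (-1.472362) = 1.104272 substitutions/site.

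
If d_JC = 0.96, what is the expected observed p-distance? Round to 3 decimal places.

p = (3/4)(1 − e^(−4d/3)) = 0.75 × (1 − e^(-1.28)) = 0.75 × (1 − 0.278037) = 0.541472.

0.541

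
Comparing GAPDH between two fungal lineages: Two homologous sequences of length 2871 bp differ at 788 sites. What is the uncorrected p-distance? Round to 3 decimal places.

0.274

p = 788/2871 = 0.274468… ≈ 0.274 (to 3 d.p.).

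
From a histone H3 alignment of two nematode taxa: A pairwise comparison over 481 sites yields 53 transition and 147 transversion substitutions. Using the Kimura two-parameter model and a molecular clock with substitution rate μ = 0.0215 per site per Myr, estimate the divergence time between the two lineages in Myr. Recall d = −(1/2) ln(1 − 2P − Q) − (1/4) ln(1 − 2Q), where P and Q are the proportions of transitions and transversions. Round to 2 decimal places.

P = 53/481 ≈ 0.110187 and Q = 147/481 ≈ 0.305613.
Under the Kimura two-parameter model, d = −½ ln(1 − 2P − Q) − ¼ ln(1 − 2Q).
1 − 2P − Q = 0.474013, giving −½ ln(0.474013) = 0.373260.
1 − 2Q = 0.388774, giving −¼ ln(0.388774) = 0.236189.
d = 0.373260 + 0.236189 = 0.609449.
Under a molecular clock d = 2μt, so t = d/(2μ) = 0.609449 / (2 × 0.0215) = 14.17 Myr.

14.17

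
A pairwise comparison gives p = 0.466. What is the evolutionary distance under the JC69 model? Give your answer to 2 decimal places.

0.73

d = −(3/4) ln(1 − 4p/3) = −0.75 ln(1 − 0.621333) = −0.75 ln(0.378667)
  = −0.75 × (-0.971098) = 0.728324 substitutions/site.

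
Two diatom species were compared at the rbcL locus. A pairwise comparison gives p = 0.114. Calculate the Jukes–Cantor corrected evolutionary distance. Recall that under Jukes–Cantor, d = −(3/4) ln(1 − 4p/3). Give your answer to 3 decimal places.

d = −(3/4) ln(1 − 4p/3) = −0.75 ln(1 − 0.152) = −0.75 ln(0.848)
  = −0.75 × (-0.164875) = 0.123656 substitutions/site.

0.124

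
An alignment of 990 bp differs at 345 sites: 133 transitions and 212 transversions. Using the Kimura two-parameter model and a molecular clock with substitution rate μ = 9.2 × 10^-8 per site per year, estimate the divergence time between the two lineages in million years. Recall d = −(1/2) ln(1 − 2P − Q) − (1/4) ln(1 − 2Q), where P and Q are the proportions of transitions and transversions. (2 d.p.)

2.55

P = 133/990 ≈ 0.134343 and Q = 212/990 ≈ 0.214141.
Under the Kimura two-parameter model, d = −½ ln(1 − 2P − Q) − ¼ ln(1 − 2Q).
1 − 2P − Q = 0.517173, giving −½ ln(0.517173) = 0.329689.
1 − 2Q = 0.571718, giving −¼ ln(0.571718) = 0.139777.
d = 0.329689 + 0.139777 = 0.469466.
Under a molecular clock d = 2μt, so t = d/(2μ) = 0.469466 / (2 × 9.2 × 10^-8) = 2.55 million years.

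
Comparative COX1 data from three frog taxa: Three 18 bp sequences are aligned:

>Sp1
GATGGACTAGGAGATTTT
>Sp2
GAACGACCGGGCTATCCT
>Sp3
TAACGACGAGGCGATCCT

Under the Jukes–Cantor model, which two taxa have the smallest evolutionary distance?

Sp2 and Sp3

Sp1–Sp2: 8/18 differ, p = 0.444, d = 0.673.
Sp1–Sp3: 7/18 differ, p = 0.389, d = 0.548.
Sp2–Sp3: 4/18 differ, p = 0.222, d = 0.264.
The smallest distance is between Sp2 and Sp3.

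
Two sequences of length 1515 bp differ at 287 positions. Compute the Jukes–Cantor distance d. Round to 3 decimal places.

0.218

p = 287/1515 ≈ 0.189439.
d = −(3/4) ln(1 − 4p/3) = −0.75 ln(1 − 0.252585) = −0.75 ln(0.747415)
  = −0.75 × (-0.291135) = 0.218351 substitutions/site.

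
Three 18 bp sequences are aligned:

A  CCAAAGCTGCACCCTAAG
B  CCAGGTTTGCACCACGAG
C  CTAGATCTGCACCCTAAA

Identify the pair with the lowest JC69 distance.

A–B: 7/18 differ, p = 0.389, d = 0.548.
A–C: 4/18 differ, p = 0.222, d = 0.264.
B–C: 7/18 differ, p = 0.389, d = 0.548.
The smallest distance is between A and C.

A and C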